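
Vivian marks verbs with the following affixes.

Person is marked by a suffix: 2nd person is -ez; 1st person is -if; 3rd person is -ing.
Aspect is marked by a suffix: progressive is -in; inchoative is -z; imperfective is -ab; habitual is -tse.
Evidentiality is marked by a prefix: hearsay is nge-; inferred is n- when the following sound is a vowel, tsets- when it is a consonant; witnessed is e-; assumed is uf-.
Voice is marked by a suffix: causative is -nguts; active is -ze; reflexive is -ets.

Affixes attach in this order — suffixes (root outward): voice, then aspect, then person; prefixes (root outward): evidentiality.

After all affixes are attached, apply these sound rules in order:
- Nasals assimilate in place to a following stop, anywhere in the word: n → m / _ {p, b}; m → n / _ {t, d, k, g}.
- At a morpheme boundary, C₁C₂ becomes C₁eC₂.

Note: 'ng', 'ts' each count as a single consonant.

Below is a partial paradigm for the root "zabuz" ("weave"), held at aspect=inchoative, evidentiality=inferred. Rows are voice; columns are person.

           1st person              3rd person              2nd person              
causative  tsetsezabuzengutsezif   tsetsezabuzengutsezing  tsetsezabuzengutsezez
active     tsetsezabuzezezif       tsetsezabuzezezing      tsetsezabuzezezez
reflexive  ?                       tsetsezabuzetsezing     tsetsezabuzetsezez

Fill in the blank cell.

Attach voice reflexive -ets → zabuzets.
Attach aspect inchoative -z → zabuzetsz.
Attach person 1st person -if → zabuzetszif.
Attach evidentiality inferred tsets- (before consonant 'z') → tsetszabuzetszif.
Nasal assimilation: no change.
Apply epenthesis: tsetszabuzetszif → tsetsezabuzetsezif.

tsetsezabuzetsezif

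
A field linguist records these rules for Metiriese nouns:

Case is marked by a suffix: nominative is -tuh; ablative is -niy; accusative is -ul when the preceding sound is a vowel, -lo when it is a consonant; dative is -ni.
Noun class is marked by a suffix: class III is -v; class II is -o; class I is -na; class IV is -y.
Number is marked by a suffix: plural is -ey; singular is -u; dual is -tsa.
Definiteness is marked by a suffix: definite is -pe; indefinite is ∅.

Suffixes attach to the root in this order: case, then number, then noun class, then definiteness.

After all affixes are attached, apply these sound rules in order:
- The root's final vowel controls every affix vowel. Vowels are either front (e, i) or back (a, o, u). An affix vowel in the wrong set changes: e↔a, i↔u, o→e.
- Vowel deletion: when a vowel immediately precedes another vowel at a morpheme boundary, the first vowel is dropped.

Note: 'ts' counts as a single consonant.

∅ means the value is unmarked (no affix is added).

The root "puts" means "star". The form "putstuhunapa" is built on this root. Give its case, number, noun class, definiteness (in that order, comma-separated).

Segment: puts-tuh-u-na-pe.
case: -tuh → nominative.
number: -u → singular.
noun class: -na → class I.
definiteness: -pe → definite.

nominative, singular, class I, definite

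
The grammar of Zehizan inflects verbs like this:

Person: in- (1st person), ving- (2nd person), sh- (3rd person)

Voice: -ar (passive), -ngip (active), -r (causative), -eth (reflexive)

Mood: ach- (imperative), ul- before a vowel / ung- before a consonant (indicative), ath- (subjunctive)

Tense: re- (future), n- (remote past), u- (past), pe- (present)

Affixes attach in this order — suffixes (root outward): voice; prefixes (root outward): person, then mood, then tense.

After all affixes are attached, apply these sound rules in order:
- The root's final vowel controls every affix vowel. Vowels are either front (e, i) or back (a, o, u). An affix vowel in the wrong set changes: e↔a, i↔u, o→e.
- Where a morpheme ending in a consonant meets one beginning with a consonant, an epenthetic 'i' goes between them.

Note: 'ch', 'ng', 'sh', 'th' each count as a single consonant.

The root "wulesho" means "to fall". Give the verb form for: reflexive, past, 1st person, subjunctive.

uathuniwuleshoath

Attach person 1st person in- → inwulesho.
Attach mood subjunctive ath- → athinwulesho.
Attach tense past u- → uathinwulesho.
Attach voice reflexive -eth → uathinwuleshoeth.
Apply vowel harmony: uathinwuleshoeth → uathunwuleshoath.
Apply epenthesis: uathunwuleshoath → uathuniwuleshoath.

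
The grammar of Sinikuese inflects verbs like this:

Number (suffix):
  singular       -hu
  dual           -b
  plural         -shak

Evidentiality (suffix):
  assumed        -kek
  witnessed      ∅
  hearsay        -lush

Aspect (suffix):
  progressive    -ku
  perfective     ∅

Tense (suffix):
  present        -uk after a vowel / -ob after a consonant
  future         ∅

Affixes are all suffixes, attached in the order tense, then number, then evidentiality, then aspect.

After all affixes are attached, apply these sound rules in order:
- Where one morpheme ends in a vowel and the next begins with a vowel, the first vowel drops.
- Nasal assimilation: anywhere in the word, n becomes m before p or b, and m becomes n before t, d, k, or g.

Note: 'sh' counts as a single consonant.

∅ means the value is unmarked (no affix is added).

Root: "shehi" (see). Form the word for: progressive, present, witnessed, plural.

Attach tense present -uk (after vowel 'i') → shehiuk.
Attach number plural -shak → shehiukshak.
evidentiality = witnessed: zero marking, form stays shehiukshak.
Attach aspect progressive -ku → shehiukshakku.
Apply vowel deletion: shehiukshakku → shehukshakku.
Nasal assimilation: no change.

shehukshakku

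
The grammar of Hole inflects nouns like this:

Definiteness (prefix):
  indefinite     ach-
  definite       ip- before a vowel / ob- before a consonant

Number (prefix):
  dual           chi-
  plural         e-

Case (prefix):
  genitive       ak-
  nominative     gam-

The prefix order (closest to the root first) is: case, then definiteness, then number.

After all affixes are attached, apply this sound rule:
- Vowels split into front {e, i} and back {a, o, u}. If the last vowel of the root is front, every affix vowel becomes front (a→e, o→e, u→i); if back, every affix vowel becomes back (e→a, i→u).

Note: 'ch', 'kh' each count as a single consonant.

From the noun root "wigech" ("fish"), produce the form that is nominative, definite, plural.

eebgemwigech

Attach case nominative gam- → gamwigech.
Attach definiteness definite ob- (before consonant 'g') → obgamwigech.
Attach number plural e- → eobgamwigech.
Apply vowel harmony: eobgamwigech → eebgemwigech.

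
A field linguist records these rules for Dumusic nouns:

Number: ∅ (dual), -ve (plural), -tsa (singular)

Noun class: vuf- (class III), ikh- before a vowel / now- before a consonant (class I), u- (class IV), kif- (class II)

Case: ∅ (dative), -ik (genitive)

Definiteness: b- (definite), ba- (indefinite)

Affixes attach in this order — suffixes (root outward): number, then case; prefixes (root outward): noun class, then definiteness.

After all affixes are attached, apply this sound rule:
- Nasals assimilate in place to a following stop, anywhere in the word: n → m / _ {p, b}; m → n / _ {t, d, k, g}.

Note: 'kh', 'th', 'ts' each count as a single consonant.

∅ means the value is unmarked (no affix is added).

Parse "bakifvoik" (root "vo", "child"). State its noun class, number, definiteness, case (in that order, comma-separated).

Segment: ba-kif-vo-ik.
noun class: kif- → class II.
number: ∅ → dual.
definiteness: ba- → indefinite.
case: -ik → genitive.

class II, dual, indefinite, genitive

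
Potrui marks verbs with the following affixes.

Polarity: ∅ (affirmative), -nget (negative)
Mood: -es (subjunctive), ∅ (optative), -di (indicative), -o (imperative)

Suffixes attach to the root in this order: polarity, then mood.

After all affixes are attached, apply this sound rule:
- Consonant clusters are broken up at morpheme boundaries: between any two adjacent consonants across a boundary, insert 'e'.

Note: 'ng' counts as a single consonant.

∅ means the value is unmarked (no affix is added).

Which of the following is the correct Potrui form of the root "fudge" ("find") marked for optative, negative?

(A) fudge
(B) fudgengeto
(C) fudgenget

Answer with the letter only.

C

Attach polarity negative -nget → fudgenget.
mood = optative: zero marking, form stays fudgenget.
Epenthesis: no change.
So the correct form is fudgenget, option (C).
(A) fudge is wrong: it uses affirmative instead of negative for polarity.
(B) fudgengeto is wrong: it uses imperative instead of optative for mood.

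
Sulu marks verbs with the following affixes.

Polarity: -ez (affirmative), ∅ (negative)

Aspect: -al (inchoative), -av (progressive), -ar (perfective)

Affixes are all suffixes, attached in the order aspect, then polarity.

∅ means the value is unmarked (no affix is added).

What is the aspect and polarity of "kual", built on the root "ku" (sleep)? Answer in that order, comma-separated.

Segment: ku-al.
aspect: -al → inchoative.
polarity: ∅ → negative.

inchoative, negative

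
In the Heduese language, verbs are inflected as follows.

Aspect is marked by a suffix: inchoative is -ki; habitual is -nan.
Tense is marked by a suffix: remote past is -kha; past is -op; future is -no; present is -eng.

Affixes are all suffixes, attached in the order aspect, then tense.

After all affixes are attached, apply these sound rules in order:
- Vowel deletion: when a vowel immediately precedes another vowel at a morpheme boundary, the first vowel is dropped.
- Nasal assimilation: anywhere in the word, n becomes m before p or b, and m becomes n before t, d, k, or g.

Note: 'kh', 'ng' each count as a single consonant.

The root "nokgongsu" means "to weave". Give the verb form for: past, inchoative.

nokgongsukop

Attach aspect inchoative -ki → nokgongsuki.
Attach tense past -op → nokgongsukiop.
Apply vowel deletion: nokgongsukiop → nokgongsukop.
Nasal assimilation: no change.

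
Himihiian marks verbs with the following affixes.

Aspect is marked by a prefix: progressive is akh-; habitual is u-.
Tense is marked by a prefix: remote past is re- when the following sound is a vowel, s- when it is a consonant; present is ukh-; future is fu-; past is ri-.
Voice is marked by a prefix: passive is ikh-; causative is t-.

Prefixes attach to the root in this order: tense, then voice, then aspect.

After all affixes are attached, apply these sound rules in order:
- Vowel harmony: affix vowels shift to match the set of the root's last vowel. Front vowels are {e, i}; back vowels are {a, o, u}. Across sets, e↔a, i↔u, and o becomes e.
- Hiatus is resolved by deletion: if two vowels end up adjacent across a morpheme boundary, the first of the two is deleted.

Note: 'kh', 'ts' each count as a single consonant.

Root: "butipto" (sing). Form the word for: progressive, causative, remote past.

akhtsbutipto

Attach tense remote past s- (before consonant 'b') → sbutipto.
Attach voice causative t- → tsbutipto.
Attach aspect progressive akh- → akhtsbutipto.
Vowel harmony: no change.
Vowel deletion: no change.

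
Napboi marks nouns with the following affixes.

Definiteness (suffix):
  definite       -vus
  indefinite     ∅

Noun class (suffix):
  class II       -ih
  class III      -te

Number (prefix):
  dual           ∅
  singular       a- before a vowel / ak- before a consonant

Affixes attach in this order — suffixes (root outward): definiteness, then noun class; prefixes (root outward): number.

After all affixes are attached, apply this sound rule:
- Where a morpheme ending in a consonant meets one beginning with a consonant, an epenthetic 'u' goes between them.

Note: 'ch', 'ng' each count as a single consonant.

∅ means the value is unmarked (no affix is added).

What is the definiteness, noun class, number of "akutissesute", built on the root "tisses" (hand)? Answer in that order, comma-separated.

indefinite, class III, singular

Segment: ak-tisses-te.
definiteness: ∅ → indefinite.
noun class: -te → class III.
number: a/ak- → singular.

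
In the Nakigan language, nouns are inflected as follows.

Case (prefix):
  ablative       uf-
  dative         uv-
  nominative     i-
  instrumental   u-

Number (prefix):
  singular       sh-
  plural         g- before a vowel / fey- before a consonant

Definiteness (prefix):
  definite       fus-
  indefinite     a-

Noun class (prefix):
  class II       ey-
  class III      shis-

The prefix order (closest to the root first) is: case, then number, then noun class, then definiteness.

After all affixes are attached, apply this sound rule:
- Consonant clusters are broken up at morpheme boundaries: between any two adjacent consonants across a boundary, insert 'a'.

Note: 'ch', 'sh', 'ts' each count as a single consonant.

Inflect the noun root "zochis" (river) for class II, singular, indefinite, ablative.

Attach case ablative uf- → ufzochis.
Attach number singular sh- → shufzochis.
Attach noun class class II ey- → eyshufzochis.
Attach definiteness indefinite a- → aeyshufzochis.
Apply epenthesis: aeyshufzochis → aeyashufazochis.

aeyashufazochis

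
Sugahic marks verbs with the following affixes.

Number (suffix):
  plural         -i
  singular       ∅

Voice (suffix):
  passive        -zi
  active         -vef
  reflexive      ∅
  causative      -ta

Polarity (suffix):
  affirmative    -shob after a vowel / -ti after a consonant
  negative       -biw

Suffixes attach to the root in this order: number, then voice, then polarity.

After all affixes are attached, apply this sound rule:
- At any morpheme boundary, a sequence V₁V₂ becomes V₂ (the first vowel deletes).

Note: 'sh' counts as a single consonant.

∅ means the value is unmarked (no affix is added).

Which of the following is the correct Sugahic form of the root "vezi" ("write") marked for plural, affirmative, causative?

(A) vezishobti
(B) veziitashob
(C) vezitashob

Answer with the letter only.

C

Attach number plural -i → vezii.
Attach voice causative -ta → veziita.
Attach polarity affirmative -shob (after vowel 'a') → veziitashob.
Apply vowel deletion: veziitashob → vezitashob.
So the correct form is vezitashob, option (C).
(A) vezishobti is wrong: it has the affixes in the wrong order.
(B) veziitashob is wrong: it fails to apply the sound rule(s).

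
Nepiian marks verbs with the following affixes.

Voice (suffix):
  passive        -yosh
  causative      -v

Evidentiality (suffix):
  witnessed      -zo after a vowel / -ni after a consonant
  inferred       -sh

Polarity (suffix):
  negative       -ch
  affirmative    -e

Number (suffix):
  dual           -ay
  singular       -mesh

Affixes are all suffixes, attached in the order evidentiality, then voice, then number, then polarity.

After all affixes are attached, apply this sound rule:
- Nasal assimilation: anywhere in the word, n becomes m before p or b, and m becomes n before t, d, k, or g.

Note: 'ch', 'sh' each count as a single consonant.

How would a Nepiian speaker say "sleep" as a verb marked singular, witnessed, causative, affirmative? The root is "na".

nazovmeshe

Attach evidentiality witnessed -zo (after vowel 'a') → nazo.
Attach voice causative -v → nazov.
Attach number singular -mesh → nazovmesh.
Attach polarity affirmative -e → nazovmeshe.
Nasal assimilation: no change.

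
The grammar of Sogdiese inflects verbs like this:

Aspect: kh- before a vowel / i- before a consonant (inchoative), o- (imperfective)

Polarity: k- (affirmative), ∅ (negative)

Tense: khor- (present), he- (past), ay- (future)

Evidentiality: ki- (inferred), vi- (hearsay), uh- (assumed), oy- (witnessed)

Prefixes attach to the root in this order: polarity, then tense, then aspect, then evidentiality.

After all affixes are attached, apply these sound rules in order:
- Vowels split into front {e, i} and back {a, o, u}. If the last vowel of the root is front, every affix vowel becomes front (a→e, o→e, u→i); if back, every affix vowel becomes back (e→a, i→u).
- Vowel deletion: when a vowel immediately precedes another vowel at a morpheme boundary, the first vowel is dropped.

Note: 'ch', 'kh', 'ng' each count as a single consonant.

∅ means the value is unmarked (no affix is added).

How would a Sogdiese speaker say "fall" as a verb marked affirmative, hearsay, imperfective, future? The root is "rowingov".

vaykrowingov

Attach polarity affirmative k- → krowingov.
Attach tense future ay- → aykrowingov.
Attach aspect imperfective o- → oaykrowingov.
Attach evidentiality hearsay vi- → vioaykrowingov.
Apply vowel harmony: vioaykrowingov → vuoaykrowingov.
Apply vowel deletion: vuoaykrowingov → vaykrowingov.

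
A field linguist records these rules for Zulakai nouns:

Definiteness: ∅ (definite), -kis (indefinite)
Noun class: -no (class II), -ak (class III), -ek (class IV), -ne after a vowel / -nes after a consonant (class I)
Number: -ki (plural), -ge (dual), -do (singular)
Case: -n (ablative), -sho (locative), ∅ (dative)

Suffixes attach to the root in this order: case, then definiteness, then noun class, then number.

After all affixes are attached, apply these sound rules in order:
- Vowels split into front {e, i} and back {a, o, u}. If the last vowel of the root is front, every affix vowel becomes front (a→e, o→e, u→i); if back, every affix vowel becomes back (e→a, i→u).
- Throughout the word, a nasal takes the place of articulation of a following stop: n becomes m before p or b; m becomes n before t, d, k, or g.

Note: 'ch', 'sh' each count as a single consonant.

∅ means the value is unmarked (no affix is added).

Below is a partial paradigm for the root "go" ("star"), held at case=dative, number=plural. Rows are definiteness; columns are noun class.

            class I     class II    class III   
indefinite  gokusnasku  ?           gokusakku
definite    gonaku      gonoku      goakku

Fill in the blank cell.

gokusnoku

case = dative: zero marking, form stays go.
Attach definiteness indefinite -kis → gokis.
Attach noun class class II -no → gokisno.
Attach number plural -ki → gokisnoki.
Apply vowel harmony: gokisnoki → gokusnoku.
Nasal assimilation: no change.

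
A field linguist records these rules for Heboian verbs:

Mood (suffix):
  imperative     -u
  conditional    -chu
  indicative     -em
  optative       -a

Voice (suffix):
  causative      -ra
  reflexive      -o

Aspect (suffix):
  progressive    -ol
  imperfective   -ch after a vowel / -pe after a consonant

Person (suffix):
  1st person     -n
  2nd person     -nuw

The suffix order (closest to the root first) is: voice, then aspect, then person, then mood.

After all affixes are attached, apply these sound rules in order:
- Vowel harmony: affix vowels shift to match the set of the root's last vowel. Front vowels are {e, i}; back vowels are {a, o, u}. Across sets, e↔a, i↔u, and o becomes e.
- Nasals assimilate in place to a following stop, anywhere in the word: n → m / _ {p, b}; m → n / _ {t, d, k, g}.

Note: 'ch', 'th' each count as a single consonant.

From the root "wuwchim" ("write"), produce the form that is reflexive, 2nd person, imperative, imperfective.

wuwchimechniwi

Attach voice reflexive -o → wuwchimo.
Attach aspect imperfective -ch (after vowel 'o') → wuwchimoch.
Attach person 2nd person -nuw → wuwchimochnuw.
Attach mood imperative -u → wuwchimochnuwu.
Apply vowel harmony: wuwchimochnuwu → wuwchimechniwi.
Nasal assimilation: no change.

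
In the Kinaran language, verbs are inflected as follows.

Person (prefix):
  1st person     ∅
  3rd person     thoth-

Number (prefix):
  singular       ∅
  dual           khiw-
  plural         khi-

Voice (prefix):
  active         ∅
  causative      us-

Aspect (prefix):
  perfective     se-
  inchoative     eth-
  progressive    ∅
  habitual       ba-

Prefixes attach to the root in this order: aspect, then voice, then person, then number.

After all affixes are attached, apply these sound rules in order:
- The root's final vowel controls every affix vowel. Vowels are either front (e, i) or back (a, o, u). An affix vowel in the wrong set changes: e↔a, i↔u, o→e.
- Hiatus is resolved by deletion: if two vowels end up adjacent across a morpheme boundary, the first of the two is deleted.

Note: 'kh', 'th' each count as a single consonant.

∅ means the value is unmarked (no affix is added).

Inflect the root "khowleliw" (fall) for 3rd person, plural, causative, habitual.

khithethisbekhowleliw

Attach aspect habitual ba- → bakhowleliw.
Attach voice causative us- → usbakhowleliw.
Attach person 3rd person thoth- → thothusbakhowleliw.
Attach number plural khi- → khithothusbakhowleliw.
Apply vowel harmony: khithothusbakhowleliw → khithethisbekhowleliw.
Vowel deletion: no change.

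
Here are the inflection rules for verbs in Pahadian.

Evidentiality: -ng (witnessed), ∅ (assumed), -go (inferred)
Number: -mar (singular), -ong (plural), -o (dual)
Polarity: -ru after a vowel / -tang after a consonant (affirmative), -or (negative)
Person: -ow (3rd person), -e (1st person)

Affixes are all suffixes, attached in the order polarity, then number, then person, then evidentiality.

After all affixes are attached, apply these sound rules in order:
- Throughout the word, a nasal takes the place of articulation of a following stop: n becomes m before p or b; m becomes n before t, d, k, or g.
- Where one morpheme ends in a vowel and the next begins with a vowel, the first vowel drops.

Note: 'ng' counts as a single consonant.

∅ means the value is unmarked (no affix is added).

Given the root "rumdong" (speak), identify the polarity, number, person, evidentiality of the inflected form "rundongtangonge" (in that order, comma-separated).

Segment: rumdong-tang-ong-e.
polarity: -ru/tang → affirmative.
number: -ong → plural.
person: -e → 1st person.
evidentiality: ∅ → assumed.

affirmative, plural, 1st person, assumed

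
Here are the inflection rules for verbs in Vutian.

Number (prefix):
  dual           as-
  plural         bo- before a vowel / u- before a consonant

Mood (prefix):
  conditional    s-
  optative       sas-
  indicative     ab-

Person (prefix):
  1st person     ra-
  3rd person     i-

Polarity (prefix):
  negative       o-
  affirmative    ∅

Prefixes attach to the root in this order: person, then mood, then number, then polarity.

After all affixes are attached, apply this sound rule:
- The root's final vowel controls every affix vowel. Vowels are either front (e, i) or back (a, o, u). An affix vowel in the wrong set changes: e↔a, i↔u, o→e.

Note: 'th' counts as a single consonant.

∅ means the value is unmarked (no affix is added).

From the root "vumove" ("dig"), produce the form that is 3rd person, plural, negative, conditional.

eisivumove

Attach person 3rd person i- → ivumove.
Attach mood conditional s- → sivumove.
Attach number plural u- (before consonant 's') → usivumove.
Attach polarity negative o- → ousivumove.
Apply vowel harmony: ousivumove → eisivumove.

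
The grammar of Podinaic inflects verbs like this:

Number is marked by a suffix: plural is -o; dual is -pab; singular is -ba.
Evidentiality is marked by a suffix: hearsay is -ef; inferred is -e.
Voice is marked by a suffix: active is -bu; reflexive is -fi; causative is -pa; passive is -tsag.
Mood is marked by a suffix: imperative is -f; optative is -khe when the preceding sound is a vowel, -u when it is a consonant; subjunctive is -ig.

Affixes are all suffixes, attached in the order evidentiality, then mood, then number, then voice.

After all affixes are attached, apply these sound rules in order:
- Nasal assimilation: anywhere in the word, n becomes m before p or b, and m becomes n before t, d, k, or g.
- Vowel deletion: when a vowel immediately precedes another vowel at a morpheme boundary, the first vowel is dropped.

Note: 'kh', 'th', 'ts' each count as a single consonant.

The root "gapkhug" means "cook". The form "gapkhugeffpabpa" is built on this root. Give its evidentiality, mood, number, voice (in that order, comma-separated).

Segment: gapkhug-ef-f-pab-pa.
evidentiality: -ef → hearsay.
mood: -f → imperative.
number: -pab → dual.
voice: -pa → causative.

hearsay, imperative, dual, causative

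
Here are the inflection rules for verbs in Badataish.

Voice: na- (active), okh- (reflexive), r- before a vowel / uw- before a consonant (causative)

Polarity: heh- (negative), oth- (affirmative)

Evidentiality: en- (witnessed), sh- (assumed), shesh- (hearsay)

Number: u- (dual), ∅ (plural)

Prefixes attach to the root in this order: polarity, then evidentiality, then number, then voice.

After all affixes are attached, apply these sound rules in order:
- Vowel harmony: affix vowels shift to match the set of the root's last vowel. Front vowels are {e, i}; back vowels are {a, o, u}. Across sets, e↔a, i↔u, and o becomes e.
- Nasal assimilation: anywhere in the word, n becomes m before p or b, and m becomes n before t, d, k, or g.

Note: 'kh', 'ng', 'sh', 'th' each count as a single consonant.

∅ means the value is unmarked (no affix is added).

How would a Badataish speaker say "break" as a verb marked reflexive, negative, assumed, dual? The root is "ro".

okhushhahro

Attach polarity negative heh- → hehro.
Attach evidentiality assumed sh- → shhehro.
Attach number dual u- → ushhehro.
Attach voice reflexive okh- → okhushhehro.
Apply vowel harmony: okhushhehro → okhushhahro.
Nasal assimilation: no change.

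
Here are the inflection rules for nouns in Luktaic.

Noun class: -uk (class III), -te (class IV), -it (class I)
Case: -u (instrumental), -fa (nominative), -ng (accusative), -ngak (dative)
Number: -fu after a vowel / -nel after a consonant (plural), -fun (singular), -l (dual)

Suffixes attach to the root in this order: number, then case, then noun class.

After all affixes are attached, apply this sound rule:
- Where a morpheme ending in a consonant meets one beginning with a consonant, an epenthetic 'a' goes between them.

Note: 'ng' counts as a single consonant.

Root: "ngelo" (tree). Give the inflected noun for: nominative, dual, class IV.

ngelolafate

Attach number dual -l → ngelol.
Attach case nominative -fa → ngelolfa.
Attach noun class class IV -te → ngelolfate.
Apply epenthesis: ngelolfate → ngelolafate.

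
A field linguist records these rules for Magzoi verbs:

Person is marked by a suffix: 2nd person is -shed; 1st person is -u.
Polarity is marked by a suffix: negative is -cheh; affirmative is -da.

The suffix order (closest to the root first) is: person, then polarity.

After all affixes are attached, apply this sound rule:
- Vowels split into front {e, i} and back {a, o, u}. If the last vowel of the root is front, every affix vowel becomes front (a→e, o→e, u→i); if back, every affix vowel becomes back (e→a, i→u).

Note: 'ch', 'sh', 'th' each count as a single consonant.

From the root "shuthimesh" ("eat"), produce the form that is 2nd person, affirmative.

shuthimeshshedde

Attach person 2nd person -shed → shuthimeshshed.
Attach polarity affirmative -da → shuthimeshshedda.
Apply vowel harmony: shuthimeshshedda → shuthimeshshedde.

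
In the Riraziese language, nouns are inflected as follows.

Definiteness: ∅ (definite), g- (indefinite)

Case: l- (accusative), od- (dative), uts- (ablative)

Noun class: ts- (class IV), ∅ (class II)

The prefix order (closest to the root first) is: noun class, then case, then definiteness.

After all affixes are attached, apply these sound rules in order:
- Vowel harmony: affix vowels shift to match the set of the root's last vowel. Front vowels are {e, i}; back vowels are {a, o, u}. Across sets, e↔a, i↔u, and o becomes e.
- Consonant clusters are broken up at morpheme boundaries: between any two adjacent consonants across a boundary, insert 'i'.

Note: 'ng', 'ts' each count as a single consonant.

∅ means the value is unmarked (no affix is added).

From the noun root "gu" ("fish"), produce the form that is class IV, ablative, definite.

Attach noun class class IV ts- → tsgu.
Attach case ablative uts- → utstsgu.
definiteness = definite: zero marking, form stays utstsgu.
Vowel harmony: no change.
Apply epenthesis: utstsgu → utsitsigu.

utsitsigu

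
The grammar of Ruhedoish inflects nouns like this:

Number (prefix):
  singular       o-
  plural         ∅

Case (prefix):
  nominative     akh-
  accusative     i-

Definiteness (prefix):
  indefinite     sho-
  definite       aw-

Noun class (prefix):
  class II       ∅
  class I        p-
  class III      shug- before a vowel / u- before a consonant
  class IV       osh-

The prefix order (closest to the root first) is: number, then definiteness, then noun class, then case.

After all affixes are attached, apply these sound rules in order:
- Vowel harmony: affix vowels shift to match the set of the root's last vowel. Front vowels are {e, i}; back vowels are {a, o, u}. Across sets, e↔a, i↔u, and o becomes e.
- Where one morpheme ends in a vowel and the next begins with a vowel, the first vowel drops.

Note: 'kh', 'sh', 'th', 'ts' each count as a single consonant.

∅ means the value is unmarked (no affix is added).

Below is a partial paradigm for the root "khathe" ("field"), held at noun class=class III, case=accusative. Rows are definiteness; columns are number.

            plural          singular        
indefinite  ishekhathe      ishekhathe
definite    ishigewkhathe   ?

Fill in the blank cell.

ishigewekhathe

Attach number singular o- → okhathe.
Attach definiteness definite aw- → awokhathe.
Attach noun class class III shug- (before vowel 'a') → shugawokhathe.
Attach case accusative i- → ishugawokhathe.
Apply vowel harmony: ishugawokhathe → ishigewekhathe.
Vowel deletion: no change.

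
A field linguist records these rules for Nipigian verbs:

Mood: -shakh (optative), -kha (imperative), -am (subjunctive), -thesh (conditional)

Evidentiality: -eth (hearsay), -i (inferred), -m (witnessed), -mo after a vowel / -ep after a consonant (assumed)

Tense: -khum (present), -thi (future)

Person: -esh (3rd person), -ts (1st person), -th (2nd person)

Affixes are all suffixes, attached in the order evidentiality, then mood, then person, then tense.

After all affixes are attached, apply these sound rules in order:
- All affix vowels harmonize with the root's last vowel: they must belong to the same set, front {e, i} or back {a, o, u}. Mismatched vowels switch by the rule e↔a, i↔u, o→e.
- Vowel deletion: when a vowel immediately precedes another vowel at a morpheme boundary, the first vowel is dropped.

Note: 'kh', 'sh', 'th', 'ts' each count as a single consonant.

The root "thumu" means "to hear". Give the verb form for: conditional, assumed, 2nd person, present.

thumumothashthkhum

Attach evidentiality assumed -mo (after vowel 'u') → thumumo.
Attach mood conditional -thesh → thumumothesh.
Attach person 2nd person -th → thumumotheshth.
Attach tense present -khum → thumumotheshthkhum.
Apply vowel harmony: thumumotheshthkhum → thumumothashthkhum.
Vowel deletion: no change.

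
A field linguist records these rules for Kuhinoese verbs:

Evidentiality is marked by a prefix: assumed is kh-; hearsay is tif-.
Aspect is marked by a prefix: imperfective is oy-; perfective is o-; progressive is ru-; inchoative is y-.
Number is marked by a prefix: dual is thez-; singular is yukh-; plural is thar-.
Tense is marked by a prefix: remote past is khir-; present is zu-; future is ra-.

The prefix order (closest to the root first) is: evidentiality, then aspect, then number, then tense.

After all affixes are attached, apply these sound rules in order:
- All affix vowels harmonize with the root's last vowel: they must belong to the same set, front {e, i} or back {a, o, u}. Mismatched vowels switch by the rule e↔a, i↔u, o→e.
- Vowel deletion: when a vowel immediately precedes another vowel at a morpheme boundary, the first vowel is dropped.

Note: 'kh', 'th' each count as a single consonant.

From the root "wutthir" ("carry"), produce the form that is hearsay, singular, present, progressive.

ziyikhritifwutthir

Attach evidentiality hearsay tif- → tifwutthir.
Attach aspect progressive ru- → rutifwutthir.
Attach number singular yukh- → yukhrutifwutthir.
Attach tense present zu- → zuyukhrutifwutthir.
Apply vowel harmony: zuyukhrutifwutthir → ziyikhritifwutthir.
Vowel deletion: no change.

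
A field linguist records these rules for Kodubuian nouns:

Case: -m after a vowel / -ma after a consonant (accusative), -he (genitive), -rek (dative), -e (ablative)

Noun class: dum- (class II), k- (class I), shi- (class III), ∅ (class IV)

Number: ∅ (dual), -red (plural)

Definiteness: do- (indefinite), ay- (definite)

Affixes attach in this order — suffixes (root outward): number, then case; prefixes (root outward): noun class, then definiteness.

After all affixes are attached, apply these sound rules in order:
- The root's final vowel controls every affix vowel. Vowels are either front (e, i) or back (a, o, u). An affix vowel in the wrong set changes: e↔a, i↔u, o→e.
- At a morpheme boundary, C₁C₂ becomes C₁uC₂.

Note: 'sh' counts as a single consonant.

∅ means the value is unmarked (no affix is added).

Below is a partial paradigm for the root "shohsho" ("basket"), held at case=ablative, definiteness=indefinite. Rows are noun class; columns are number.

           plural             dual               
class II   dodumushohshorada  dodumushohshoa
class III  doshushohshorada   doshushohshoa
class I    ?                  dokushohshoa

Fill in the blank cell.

Attach noun class class I k- → kshohsho.
Attach number plural -red → kshohshored.
Attach case ablative -e → kshohshorede.
Attach definiteness indefinite do- → dokshohshorede.
Apply vowel harmony: dokshohshorede → dokshohshorada.
Apply epenthesis: dokshohshorada → dokushohshorada.

dokushohshorada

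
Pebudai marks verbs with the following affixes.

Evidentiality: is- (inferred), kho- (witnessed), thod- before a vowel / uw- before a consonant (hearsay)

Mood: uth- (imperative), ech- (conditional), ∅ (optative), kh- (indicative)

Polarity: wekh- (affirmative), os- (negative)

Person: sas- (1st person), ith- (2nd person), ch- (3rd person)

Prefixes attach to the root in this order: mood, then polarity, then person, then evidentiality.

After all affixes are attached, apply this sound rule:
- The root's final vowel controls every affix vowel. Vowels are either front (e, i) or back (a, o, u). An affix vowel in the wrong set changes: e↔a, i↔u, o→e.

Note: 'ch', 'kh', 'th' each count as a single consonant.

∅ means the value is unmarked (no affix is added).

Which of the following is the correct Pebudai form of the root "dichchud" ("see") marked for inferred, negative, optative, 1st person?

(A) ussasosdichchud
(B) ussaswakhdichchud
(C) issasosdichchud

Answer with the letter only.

A

mood = optative: zero marking, form stays dichchud.
Attach polarity negative os- → osdichchud.
Attach person 1st person sas- → sasosdichchud.
Attach evidentiality inferred is- → issasosdichchud.
Apply vowel harmony: issasosdichchud → ussasosdichchud.
So the correct form is ussasosdichchud, option (A).
(B) ussaswakhdichchud is wrong: it uses affirmative instead of negative for polarity.
(C) issasosdichchud is wrong: it fails to apply the sound rule(s).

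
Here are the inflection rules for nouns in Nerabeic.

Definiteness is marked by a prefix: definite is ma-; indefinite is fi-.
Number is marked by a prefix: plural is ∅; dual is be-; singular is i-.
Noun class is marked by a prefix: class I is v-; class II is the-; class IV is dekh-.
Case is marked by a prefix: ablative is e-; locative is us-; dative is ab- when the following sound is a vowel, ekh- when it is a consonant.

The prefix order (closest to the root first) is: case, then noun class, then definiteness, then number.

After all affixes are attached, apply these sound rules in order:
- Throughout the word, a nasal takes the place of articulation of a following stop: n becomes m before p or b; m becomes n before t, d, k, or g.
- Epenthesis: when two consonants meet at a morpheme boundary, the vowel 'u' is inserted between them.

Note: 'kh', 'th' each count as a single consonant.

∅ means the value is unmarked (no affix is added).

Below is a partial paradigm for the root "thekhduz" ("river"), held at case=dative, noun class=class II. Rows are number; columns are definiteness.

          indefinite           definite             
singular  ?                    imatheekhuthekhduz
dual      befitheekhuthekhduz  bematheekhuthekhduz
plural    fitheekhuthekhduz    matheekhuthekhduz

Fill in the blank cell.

ifitheekhuthekhduz

Attach case dative ekh- (before consonant 'th') → ekhthekhduz.
Attach noun class class II the- → theekhthekhduz.
Attach definiteness indefinite fi- → fitheekhthekhduz.
Attach number singular i- → ifitheekhthekhduz.
Nasal assimilation: no change.
Apply epenthesis: ifitheekhthekhduz → ifitheekhuthekhduz.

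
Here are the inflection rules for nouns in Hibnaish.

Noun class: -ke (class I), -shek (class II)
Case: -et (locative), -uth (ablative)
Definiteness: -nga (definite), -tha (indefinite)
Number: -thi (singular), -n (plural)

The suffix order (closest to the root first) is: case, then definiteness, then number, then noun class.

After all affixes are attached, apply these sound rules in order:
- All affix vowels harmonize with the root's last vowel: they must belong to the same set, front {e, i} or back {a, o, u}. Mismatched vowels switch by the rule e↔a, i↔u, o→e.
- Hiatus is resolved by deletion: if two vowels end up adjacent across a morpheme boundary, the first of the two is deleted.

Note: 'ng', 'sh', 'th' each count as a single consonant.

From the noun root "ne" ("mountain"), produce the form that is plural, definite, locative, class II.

netngenshek

Attach case locative -et → neet.
Attach definiteness definite -nga → neetnga.
Attach number plural -n → neetngan.
Attach noun class class II -shek → neetnganshek.
Apply vowel harmony: neetnganshek → neetngenshek.
Apply vowel deletion: neetngenshek → netngenshek.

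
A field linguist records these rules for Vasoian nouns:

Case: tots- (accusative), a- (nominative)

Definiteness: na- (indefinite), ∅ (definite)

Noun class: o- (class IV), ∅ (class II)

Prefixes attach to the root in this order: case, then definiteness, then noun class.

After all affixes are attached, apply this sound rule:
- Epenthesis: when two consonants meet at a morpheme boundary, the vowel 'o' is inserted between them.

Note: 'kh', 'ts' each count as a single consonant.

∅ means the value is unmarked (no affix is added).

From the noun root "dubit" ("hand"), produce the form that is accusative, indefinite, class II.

Attach case accusative tots- → totsdubit.
Attach definiteness indefinite na- → natotsdubit.
noun class = class II: zero marking, form stays natotsdubit.
Apply epenthesis: natotsdubit → natotsodubit.

natotsodubit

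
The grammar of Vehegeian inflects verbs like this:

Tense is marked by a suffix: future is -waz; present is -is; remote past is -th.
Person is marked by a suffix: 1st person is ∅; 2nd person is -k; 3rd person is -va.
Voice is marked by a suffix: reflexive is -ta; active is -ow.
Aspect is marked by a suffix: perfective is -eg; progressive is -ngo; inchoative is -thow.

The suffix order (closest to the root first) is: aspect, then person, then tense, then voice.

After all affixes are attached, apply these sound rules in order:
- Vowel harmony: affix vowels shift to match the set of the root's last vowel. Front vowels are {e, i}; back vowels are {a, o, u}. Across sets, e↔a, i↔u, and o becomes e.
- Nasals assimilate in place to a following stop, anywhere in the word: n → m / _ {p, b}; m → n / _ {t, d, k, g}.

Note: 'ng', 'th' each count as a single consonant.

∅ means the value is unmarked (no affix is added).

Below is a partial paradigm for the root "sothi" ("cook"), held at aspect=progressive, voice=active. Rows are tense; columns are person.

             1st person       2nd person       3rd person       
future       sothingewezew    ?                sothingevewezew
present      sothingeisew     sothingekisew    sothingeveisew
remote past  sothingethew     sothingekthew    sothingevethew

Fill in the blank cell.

sothingekwezew

Attach aspect progressive -ngo → sothingo.
Attach person 2nd person -k → sothingok.
Attach tense future -waz → sothingokwaz.
Attach voice active -ow → sothingokwazow.
Apply vowel harmony: sothingokwazow → sothingekwezew.
Nasal assimilation: no change.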